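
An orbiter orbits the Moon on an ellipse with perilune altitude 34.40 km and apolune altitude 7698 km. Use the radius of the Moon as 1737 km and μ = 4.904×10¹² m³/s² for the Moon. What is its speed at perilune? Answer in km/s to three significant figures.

v ≈ 2.16 km/s

r_p = 1737 + 34.40 = 1771.4 km = 1.7714×10⁶ m.
r_a = 1737 + 7698 = 9435.0 km = 9.4350×10⁶ m.
Semi-major axis a = (r_p + r_a)/2 = 5603.2 km = 5.603×10⁶ m.
Vis-viva: v² = μ(2/r − 1/a) = 4.904×10¹² × (1.129×10⁻⁶ − 1.785×10⁻⁷) = 4.662×10⁶ m²/s².
v = 2159 m/s = 2.159 km/s.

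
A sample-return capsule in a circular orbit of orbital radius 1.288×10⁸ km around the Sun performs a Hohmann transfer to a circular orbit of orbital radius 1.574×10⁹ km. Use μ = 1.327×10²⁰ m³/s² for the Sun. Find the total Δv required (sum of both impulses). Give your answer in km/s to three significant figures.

r₁ = 1.288×10⁸ km = 1.288×10¹¹ m.
r₂ = 1.574×10⁹ km = 1.574×10¹² m.
Transfer ellipse a_t = (r₁ + r₂)/2 = 8.514×10¹¹ m.
At r₁: circular v_c1 = √(μ/r₁) = 32100 m/s; transfer-perihelion v_p = √[μ(2/r₁ − 1/a_t)] = 43640 m/s.
Δv₁ = v_p − v_c1 = 11540 m/s.
At r₂: circular v_c2 = √(μ/r₂) = 9182 m/s; transfer-aphelion v_a = √[μ(2/r₂ − 1/a_t)] = 3571 m/s.
Δv₂ = v_c2 − v_a = 5611 m/s.
Total Δv = Δv₁ + Δv₂ = 17160 m/s = 17.16 km/s.

Δv_total ≈ 17.2 km/s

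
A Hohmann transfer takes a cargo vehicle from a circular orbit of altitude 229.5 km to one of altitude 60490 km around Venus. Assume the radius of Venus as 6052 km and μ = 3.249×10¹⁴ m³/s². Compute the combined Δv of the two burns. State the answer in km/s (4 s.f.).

r₁ = 6052 + 229.5 = 6281.5 km = 6.2815×10⁶ m.
r₂ = 6052 + 60490 = 66542 km = 6.6542×10⁷ m.
Transfer ellipse a_t = (r₁ + r₂)/2 = 3.641×10⁷ m.
At r₁: circular v_c1 = √(μ/r₁) = 7192 m/s; transfer-periapsis v_p = √[μ(2/r₁ − 1/a_t)] = 9722 m/s.
Δv₁ = v_p − v_c1 = 2530 m/s.
At r₂: circular v_c2 = √(μ/r₂) = 2210 m/s; transfer-apoapsis v_a = √[μ(2/r₂ − 1/a_t)] = 917.8 m/s.
Δv₂ = v_c2 − v_a = 1292 m/s.
Total Δv = Δv₁ + Δv₂ = 3822 m/s = 3.822 km/s.

Δv_total ≈ 3.822 km/s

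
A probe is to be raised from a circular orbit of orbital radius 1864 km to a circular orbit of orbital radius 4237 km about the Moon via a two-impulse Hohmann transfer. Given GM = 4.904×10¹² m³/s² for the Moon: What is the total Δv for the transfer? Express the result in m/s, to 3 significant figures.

Δv_total ≈ 524 m/s

r₁ = 1864 km = 1.864×10⁶ m.
r₂ = 4237 km = 4.237×10⁶ m.
Transfer ellipse a_t = (r₁ + r₂)/2 = 3.050×10⁶ m.
At r₁: circular v_c1 = √(μ/r₁) = 1622 m/s; transfer-perilune v_p = √[μ(2/r₁ − 1/a_t)] = 1912 m/s.
Δv₁ = v_p − v_c1 = 289.6 m/s.
At r₂: circular v_c2 = √(μ/r₂) = 1076 m/s; transfer-apolune v_a = √[μ(2/r₂ − 1/a_t)] = 841.0 m/s.
Δv₂ = v_c2 − v_a = 234.9 m/s.
Total Δv = Δv₁ + Δv₂ = 524.5 m/s.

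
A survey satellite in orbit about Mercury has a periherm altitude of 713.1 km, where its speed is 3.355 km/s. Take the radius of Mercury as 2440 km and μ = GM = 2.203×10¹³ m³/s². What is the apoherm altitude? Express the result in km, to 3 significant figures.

apoherm altitude ≈ 10600 km

r_p = 2440 + 713.1 = 3153.1 km = 3.153×10⁶ m.
Specific energy ε = v²/2 − μ/r = -1.359×10⁶ J/kg, so a = −μ/(2ε) = 8.107×10⁶ m.
The apsides satisfy r_p + r_a = 2a, so the apoherm radius is 2a − r_p = 1.306×10⁷ m = 13060 km.
Apoherm altitude = 13060 − 2440 = 10620 km.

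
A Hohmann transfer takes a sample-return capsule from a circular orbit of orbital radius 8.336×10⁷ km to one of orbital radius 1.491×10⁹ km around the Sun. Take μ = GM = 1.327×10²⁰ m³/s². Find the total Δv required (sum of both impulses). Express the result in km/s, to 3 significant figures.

r₁ = 8.336×10⁷ km = 8.336×10¹⁰ m.
r₂ = 1.491×10⁹ km = 1.491×10¹² m.
Transfer ellipse a_t = (r₁ + r₂)/2 = 7.872×10¹¹ m.
At r₁: circular v_c1 = √(μ/r₁) = 39900 m/s; transfer-perihelion v_p = √[μ(2/r₁ − 1/a_t)] = 54910 m/s.
Δv₁ = v_p − v_c1 = 15010 m/s.
At r₂: circular v_c2 = √(μ/r₂) = 9434 m/s; transfer-aphelion v_a = √[μ(2/r₂ − 1/a_t)] = 3070 m/s.
Δv₂ = v_c2 − v_a = 6364 m/s.
Total Δv = Δv₁ + Δv₂ = 21380 m/s = 21.38 km/s.

Δv_total ≈ 21.4 km/s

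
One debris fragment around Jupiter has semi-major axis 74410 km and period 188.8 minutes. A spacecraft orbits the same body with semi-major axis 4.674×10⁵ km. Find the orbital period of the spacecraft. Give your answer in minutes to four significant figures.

Kepler's third law: T² ∝ a³, so T₂ = T₁ (a₂/a₁)^(3/2).
a₂/a₁ = 6.281, (a₂/a₁)^(3/2) = 15.74.
T₂ = 188.8 × 15.74 = 2972 minutes.

T₂ ≈ 2972 minutes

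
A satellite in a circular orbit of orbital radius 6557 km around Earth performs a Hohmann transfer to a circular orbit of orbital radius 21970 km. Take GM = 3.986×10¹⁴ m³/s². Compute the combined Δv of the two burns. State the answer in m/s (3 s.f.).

r₁ = 6557 km = 6.557×10⁶ m.
r₂ = 21970 km = 2.197×10⁷ m.
Transfer ellipse a_t = (r₁ + r₂)/2 = 1.426×10⁷ m.
At r₁: circular v_c1 = √(μ/r₁) = 7797 m/s; transfer-perigee v_p = √[μ(2/r₁ − 1/a_t)] = 9676 m/s.
Δv₁ = v_p − v_c1 = 1880 m/s.
At r₂: circular v_c2 = √(μ/r₂) = 4259 m/s; transfer-apogee v_a = √[μ(2/r₂ − 1/a_t)] = 2888 m/s.
Δv₂ = v_c2 − v_a = 1371 m/s.
Total Δv = Δv₁ + Δv₂ = 3251 m/s.

Δv_total ≈ 3250 m/s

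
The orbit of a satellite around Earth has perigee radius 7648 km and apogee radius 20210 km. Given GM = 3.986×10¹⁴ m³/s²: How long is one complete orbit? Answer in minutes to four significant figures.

T ≈ 272.7 minutes

Semi-major axis a = (r_p + r_a)/2 = (7648.0 + 20210)/2 = 13929 km = 1.393×10⁷ m.
By Kepler's third law T = 2π√(a³/μ) = 2π × 2.604×10³ = 1.636×10⁴ s.
= 272.7 minutes.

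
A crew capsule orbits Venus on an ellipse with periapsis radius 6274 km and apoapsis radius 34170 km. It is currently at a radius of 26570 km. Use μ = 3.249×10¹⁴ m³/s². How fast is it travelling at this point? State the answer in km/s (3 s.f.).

v ≈ 2.90 km/s

Semi-major axis a = (r_p + r_a)/2 = 20222 km = 2.022×10⁷ m.
Vis-viva: v² = μ(2/r − 1/a) = 3.249×10¹⁴ × (7.527×10⁻⁸ − 4.945×10⁻⁸) = 8.389×10⁶ m²/s².
v = 2896 m/s = 2.896 km/s.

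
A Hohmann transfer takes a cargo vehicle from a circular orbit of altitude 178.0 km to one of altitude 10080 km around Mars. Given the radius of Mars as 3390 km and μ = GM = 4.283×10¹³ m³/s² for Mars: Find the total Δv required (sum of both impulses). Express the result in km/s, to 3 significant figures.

Δv_total ≈ 1.52 km/s

r₁ = 3390 + 178.0 = 3568.0 km = 3.5680×10⁶ m.
r₂ = 3390 + 10080 = 13470 km = 1.3470×10⁷ m.
Transfer ellipse a_t = (r₁ + r₂)/2 = 8.519×10⁶ m.
At r₁: circular v_c1 = √(μ/r₁) = 3465 m/s; transfer-periapsis v_p = √[μ(2/r₁ − 1/a_t)] = 4357 m/s.
Δv₁ = v_p − v_c1 = 892.0 m/s.
At r₂: circular v_c2 = √(μ/r₂) = 1783 m/s; transfer-apoapsis v_a = √[μ(2/r₂ − 1/a_t)] = 1154 m/s.
Δv₂ = v_c2 − v_a = 629.2 m/s.
Total Δv = Δv₁ + Δv₂ = 1521 m/s = 1.521 km/s.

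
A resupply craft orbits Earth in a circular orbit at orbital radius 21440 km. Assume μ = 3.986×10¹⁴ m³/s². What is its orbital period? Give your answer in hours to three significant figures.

T ≈ 8.68 hours

r = 21440 km = 2.144×10⁷ m.
Kepler's third law: T = 2π√(r³/μ) = 2π√((2.144×10⁷)³ / 3.986×10¹⁴).
r³/μ = 2.473×10⁷ s², so T = 2π × 4.972×10³ = 3.124×10⁴ s.
Converting: 3.124×10⁴ s ÷ 3600 = 8.679 hours.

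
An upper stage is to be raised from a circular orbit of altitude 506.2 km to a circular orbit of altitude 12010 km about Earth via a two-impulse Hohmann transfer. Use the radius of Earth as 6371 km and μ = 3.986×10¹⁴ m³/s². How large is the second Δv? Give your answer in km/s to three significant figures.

Δv ≈ 1.22 km/s

r₁ = 6371 + 506.2 = 6877.2 km = 6.8772×10⁶ m.
r₂ = 6371 + 12010 = 18381 km = 1.8381×10⁷ m.
Transfer ellipse a_t = (r₁ + r₂)/2 = 1.263×10⁷ m.
At r₁: circular v_c1 = √(μ/r₁) = 7613 m/s; transfer-perigee v_p = √[μ(2/r₁ − 1/a_t)] = 9185 m/s.
At r₂: circular v_c2 = √(μ/r₂) = 4657 m/s; transfer-apogee v_a = √[μ(2/r₂ − 1/a_t)] = 3436 m/s.
Δv₂ = v_c2 − v_a = 1220 m/s.
= 1.220 km/s.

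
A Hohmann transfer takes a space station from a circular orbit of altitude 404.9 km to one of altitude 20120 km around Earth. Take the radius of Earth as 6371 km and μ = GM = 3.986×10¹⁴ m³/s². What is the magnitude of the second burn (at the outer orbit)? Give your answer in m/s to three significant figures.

r₁ = 6371 + 404.9 = 6775.9 km = 6.7759×10⁶ m.
r₂ = 6371 + 20120 = 26491 km = 2.6491×10⁷ m.
Transfer ellipse a_t = (r₁ + r₂)/2 = 1.663×10⁷ m.
At r₁: circular v_c1 = √(μ/r₁) = 7670 m/s; transfer-perigee v_p = √[μ(2/r₁ − 1/a_t)] = 9679 m/s.
At r₂: circular v_c2 = √(μ/r₂) = 3879 m/s; transfer-apogee v_a = √[μ(2/r₂ − 1/a_t)] = 2476 m/s.
Δv₂ = v_c2 − v_a = 1403 m/s.

Δv ≈ 1400 m/s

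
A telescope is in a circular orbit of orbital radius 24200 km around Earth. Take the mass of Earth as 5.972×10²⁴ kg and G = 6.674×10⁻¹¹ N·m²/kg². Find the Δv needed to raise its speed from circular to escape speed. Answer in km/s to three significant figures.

μ = GM = 6.674×10⁻¹¹ × 5.972×10²⁴ = 3.986×10¹⁴ m³/s².
r = 24200 km = 2.420×10⁷ m.
Circular speed v_c = √(μ/r) = 4058 m/s.
Escape speed v_esc = √(2μ/r) = √2 × v_c = 5739 m/s.
Δv = v_esc − v_c = 1681 m/s = 1.681 km/s.

Δv ≈ 1.68 km/s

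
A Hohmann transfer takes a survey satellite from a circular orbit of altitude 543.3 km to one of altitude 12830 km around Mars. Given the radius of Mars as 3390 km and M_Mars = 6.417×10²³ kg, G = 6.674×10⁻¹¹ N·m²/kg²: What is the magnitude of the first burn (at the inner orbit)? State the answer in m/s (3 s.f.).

μ = GM = 6.674×10⁻¹¹ × 6.417×10²³ = 4.283×10¹³ m³/s².
r₁ = 3390 + 543.3 = 3933.3 km = 3.9333×10⁶ m.
r₂ = 3390 + 12830 = 16220 km = 1.6220×10⁷ m.
Transfer ellipse a_t = (r₁ + r₂)/2 = 1.008×10⁷ m.
At r₁: circular v_c1 = √(μ/r₁) = 3300 m/s; transfer-periapsis v_p = √[μ(2/r₁ − 1/a_t)] = 4186 m/s.
Δv₁ = v_p − v_c1 = 886.7 m/s.

Δv ≈ 887 m/s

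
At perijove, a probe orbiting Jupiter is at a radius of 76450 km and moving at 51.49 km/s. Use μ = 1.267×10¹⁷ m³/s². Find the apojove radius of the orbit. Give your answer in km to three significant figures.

r_p = 7.645×10⁷ m.
Specific energy ε = v²/2 − μ/r = -3.317×10⁸ J/kg, so a = −μ/(2ε) = 1.910×10⁸ m.
The apsides satisfy r_p + r_a = 2a, so the apojove radius is 2a − r_p = 3.055×10⁸ m = 3.0554×10⁵ km.

apojove radius ≈ 3.06×10⁵ km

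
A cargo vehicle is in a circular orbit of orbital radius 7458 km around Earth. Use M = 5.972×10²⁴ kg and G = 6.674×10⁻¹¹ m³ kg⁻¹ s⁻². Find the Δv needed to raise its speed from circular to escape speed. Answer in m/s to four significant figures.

μ = GM = 6.674×10⁻¹¹ × 5.972×10²⁴ = 3.986×10¹⁴ m³/s².
r = 7458 km = 7.458×10⁶ m.
Circular speed v_c = √(μ/r) = 7310 m/s.
Escape speed v_esc = √(2μ/r) = √2 × v_c = 10340 m/s.
Δv = v_esc − v_c = 3028 m/s.

Δv ≈ 3028 m/s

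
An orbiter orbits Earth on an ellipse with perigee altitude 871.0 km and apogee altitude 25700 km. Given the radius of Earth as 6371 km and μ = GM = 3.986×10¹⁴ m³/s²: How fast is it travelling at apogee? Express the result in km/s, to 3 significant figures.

v ≈ 2.14 km/s

r_p = 6371 + 871.0 = 7242.0 km = 7.2420×10⁶ m.
r_a = 6371 + 25700 = 32071 km = 3.2071×10⁷ m.
Semi-major axis a = (r_p + r_a)/2 = 19656 km = 1.966×10⁷ m.
Vis-viva: v² = μ(2/r − 1/a) = 3.986×10¹⁴ × (6.236×10⁻⁸ − 5.087×10⁻⁸) = 4.579×10⁶ m²/s².
v = 2140 m/s = 2.140 km/s.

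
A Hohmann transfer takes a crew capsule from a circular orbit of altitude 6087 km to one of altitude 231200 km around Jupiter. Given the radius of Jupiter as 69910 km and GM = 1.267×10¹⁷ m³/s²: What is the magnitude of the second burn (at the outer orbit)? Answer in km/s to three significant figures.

r₁ = 69910 + 6087 = 75997 km = 7.5997×10⁷ m.
r₂ = 69910 + 231200 = 301110 km = 3.0111×10⁸ m.
Transfer ellipse a_t = (r₁ + r₂)/2 = 1.886×10⁸ m.
At r₁: circular v_c1 = √(μ/r₁) = 40830 m/s; transfer-perijove v_p = √[μ(2/r₁ − 1/a_t)] = 51600 m/s.
At r₂: circular v_c2 = √(μ/r₂) = 20510 m/s; transfer-apojove v_a = √[μ(2/r₂ − 1/a_t)] = 13020 m/s.
Δv₂ = v_c2 − v_a = 7490 m/s.
= 7.490 km/s.

Δv ≈ 7.49 km/s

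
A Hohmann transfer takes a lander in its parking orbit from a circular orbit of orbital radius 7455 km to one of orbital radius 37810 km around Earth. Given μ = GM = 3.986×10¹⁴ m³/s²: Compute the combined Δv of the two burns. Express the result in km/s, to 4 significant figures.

r₁ = 7455 km = 7.455×10⁶ m.
r₂ = 37810 km = 3.781×10⁷ m.
Transfer ellipse a_t = (r₁ + r₂)/2 = 2.263×10⁷ m.
At r₁: circular v_c1 = √(μ/r₁) = 7312 m/s; transfer-perigee v_p = √[μ(2/r₁ − 1/a_t)] = 9451 m/s.
Δv₁ = v_p − v_c1 = 2139 m/s.
At r₂: circular v_c2 = √(μ/r₂) = 3247 m/s; transfer-apogee v_a = √[μ(2/r₂ − 1/a_t)] = 1863 m/s.
Δv₂ = v_c2 − v_a = 1383 m/s.
Total Δv = Δv₁ + Δv₂ = 3522 m/s = 3.522 km/s.

Δv_total ≈ 3.522 km/s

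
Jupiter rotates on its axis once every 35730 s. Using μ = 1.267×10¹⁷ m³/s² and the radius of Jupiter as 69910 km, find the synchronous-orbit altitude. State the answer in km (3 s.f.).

h_sync ≈ 90100 km

A synchronous orbit has period T, so by Kepler's third law a = (μT²/4π²)^(1/3).
μT²/4π² = 1.267×10¹⁷ × (3.573×10⁴)² / 39.48 = 4.097×10²⁴ m³.
a = 1.600×10⁸ m = 1.6002×10⁵ km.
Altitude h = a − R = 1.6002×10⁵ − 69910 = 90105 km.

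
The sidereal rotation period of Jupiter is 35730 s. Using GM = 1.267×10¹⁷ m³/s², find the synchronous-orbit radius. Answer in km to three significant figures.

A synchronous orbit has period T, so by Kepler's third law a = (μT²/4π²)^(1/3).
μT²/4π² = 1.267×10¹⁷ × (3.573×10⁴)² / 39.48 = 4.097×10²⁴ m³.
a = 1.600×10⁸ m = 1.6002×10⁵ km.

r_sync ≈ 1.60×10⁵ km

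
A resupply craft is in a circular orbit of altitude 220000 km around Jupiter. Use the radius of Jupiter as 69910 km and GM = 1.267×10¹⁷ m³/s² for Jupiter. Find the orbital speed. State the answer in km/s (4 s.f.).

v ≈ 20.91 km/s

r = 69910 + 220000 = 289910 km = 2.8991×10⁸ m.
For a circular orbit v = √(μ/r) = √(1.267×10¹⁷ / 2.899×10⁸) = √(4.370×10⁸) = 20910 m/s.
That is 20.91 km/s.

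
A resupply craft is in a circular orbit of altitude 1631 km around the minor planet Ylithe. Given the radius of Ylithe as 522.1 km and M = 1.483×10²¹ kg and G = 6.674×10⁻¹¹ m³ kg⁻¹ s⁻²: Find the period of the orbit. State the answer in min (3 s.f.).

μ = GM = 6.674×10⁻¹¹ × 1.483×10²¹ = 9.898×10¹⁰ m³/s².
r = 522.1 + 1631 = 2153.1 km = 2.1531×10⁶ m.
Kepler's third law: T = 2π√(r³/μ) = 2π√((2.153×10⁶)³ / 9.898×10¹⁰).
r³/μ = 1.008×10⁸ s², so T = 2π × 1.004×10⁴ = 6.310×10⁴ s.
Converting: 6.310×10⁴ s ÷ 60.00 = 1052 min.

T ≈ 1050 min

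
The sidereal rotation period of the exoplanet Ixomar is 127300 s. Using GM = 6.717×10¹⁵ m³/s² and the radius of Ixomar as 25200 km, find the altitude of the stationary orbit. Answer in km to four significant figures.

A synchronous orbit has period T, so by Kepler's third law a = (μT²/4π²)^(1/3).
μT²/4π² = 6.717×10¹⁵ × (1.273×10⁵)² / 39.48 = 2.757×10²⁴ m³.
a = 1.402×10⁸ m = 1.4022×10⁵ km.
Altitude h = a − R = 1.4022×10⁵ − 25200 = 1.1502×10⁵ km.

h_sync ≈ 1.150×10⁵ km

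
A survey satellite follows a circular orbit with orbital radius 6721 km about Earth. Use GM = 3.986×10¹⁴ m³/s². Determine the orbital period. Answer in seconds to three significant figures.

r = 6721 km = 6.721×10⁶ m.
Kepler's third law: T = 2π√(r³/μ) = 2π√((6.721×10⁶)³ / 3.986×10¹⁴).
r³/μ = 7.617×10⁵ s², so T = 2π × 8.727×10² = 5.484×10³ s.

T ≈ 5480 seconds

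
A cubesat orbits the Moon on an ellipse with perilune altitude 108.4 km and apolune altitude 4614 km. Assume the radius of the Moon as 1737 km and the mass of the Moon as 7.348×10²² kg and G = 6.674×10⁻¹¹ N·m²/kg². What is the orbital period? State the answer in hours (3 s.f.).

T ≈ 6.54 hours

μ = GM = 6.674×10⁻¹¹ × 7.348×10²² = 4.904×10¹² m³/s².
r_p = 1737 + 108.4 = 1845.4 km = 1.8454×10⁶ m.
r_a = 1737 + 4614 = 6351.0 km = 6.3510×10⁶ m.
Semi-major axis a = (r_p + r_a)/2 = (1845.4 + 6351.0)/2 = 4098.2 km = 4.098×10⁶ m.
By Kepler's third law T = 2π√(a³/μ) = 2π × 3.746×10³ = 2.354×10⁴ s.
= 6.539 hours.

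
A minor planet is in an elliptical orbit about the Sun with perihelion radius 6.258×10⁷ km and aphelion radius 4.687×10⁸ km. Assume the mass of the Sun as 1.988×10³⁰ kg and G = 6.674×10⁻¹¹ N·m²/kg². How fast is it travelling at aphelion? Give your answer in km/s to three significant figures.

v ≈ 8.17 km/s

μ = GM = 6.674×10⁻¹¹ × 1.988×10³⁰ = 1.327×10²⁰ m³/s².
Semi-major axis a = (r_p + r_a)/2 = 2.6564×10⁸ km = 2.656×10¹¹ m.
Vis-viva: v² = μ(2/r − 1/a) = 1.327×10²⁰ × (4.267×10⁻¹² − 3.764×10⁻¹²) = 6.669×10⁷ m²/s².
v = 8166 m/s = 8.166 km/s.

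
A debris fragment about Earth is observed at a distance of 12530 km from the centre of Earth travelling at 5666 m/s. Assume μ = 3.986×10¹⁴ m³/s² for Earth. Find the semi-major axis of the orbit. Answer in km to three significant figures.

r = 1.253×10⁷ m.
Specific orbital energy ε = v²/2 − μ/r = (5666)²/2 − 3.986×10¹⁴/1.253×10⁷ = -1.576×10⁷ J/kg.
Since ε = −μ/(2a), a = −μ/(2ε) = 1.265×10⁷ m = 12646 km.

a ≈ 12600 km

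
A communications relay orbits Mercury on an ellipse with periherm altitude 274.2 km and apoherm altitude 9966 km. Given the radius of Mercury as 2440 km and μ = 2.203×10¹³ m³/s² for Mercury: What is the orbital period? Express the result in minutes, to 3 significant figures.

r_p = 2440 + 274.2 = 2714.2 km = 2.7142×10⁶ m.
r_a = 2440 + 9966 = 12406 km = 1.2406×10⁷ m.
Semi-major axis a = (r_p + r_a)/2 = (2714.2 + 12406)/2 = 7560.1 km = 7.560×10⁶ m.
By Kepler's third law T = 2π√(a³/μ) = 2π × 4.429×10³ = 2.783×10⁴ s.
= 463.8 minutes.

T ≈ 464 minutes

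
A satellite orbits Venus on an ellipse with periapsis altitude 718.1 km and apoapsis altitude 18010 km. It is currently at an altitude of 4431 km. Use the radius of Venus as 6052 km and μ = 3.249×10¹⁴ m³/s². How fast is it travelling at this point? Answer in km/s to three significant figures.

v ≈ 6.40 km/s

r_p = 6052 + 718.1 = 6770.1 km = 6.7701×10⁶ m.
r_a = 6052 + 18010 = 24062 km = 2.4062×10⁷ m.
r = 6052 + 4431 = 10483 km = 1.048×10⁷ m.
Semi-major axis a = (r_p + r_a)/2 = 15416 km = 1.542×10⁷ m.
Vis-viva: v² = μ(2/r − 1/a) = 3.249×10¹⁴ × (1.908×10⁻⁷ − 6.487×10⁻⁸) = 4.091×10⁷ m²/s².
v = 6396 m/s = 6.396 km/s.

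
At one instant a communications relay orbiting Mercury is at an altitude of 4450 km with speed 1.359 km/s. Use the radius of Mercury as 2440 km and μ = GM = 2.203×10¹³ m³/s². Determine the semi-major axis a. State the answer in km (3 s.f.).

a ≈ 4840 km

r = 2440 + 4450 = 6890.0 km = 6.890×10⁶ m.
Vis-viva rearranged: 1/a = 2/r − v²/μ = 2.903×10⁻⁷ − 8.383×10⁻⁸ = 2.064×10⁻⁷ m⁻¹.
a = 4.844×10⁶ m = 4844.0 km.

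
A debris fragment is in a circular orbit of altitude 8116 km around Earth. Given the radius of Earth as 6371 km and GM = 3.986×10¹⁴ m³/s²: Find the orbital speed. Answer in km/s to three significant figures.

r = 6371 + 8116 = 14487 km = 1.4487×10⁷ m.
For a circular orbit v = √(μ/r) = √(3.986×10¹⁴ / 1.449×10⁷) = √(2.751×10⁷) = 5245 m/s.
That is 5.245 km/s.

v ≈ 5.25 km/s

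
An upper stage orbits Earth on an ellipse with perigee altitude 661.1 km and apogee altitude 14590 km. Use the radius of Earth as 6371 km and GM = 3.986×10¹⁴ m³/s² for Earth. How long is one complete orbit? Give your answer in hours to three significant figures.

r_p = 6371 + 661.1 = 7032.1 km = 7.0321×10⁶ m.
r_a = 6371 + 14590 = 20961 km = 2.0961×10⁷ m.
Semi-major axis a = (r_p + r_a)/2 = (7032.1 + 20961)/2 = 13997 km = 1.400×10⁷ m.
By Kepler's third law T = 2π√(a³/μ) = 2π × 2.623×10³ = 1.648×10⁴ s.
= 4.578 hours.

T ≈ 4.58 hours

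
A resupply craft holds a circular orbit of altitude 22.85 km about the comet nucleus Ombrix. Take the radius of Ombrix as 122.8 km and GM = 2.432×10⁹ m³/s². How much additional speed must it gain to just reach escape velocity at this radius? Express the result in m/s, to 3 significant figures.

r = 122.8 + 22.85 = 145.65 km = 1.4565×10⁵ m.
Circular speed v_c = √(μ/r) = 129.2 m/s.
Escape speed v_esc = √(2μ/r) = √2 × v_c = 182.7 m/s.
Δv = v_esc − v_c = 53.52 m/s.

Δv ≈ 53.5 m/s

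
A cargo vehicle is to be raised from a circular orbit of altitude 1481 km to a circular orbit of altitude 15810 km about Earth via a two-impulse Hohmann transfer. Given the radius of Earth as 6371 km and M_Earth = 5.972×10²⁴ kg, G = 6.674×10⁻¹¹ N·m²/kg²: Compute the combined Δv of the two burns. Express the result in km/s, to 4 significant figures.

μ = GM = 6.674×10⁻¹¹ × 5.972×10²⁴ = 3.986×10¹⁴ m³/s².
r₁ = 6371 + 1481 = 7852.0 km = 7.8520×10⁶ m.
r₂ = 6371 + 15810 = 22181 km = 2.2181×10⁷ m.
Transfer ellipse a_t = (r₁ + r₂)/2 = 1.502×10⁷ m.
At r₁: circular v_c1 = √(μ/r₁) = 7125 m/s; transfer-perigee v_p = √[μ(2/r₁ − 1/a_t)] = 8659 m/s.
Δv₁ = v_p − v_c1 = 1534 m/s.
At r₂: circular v_c2 = √(μ/r₂) = 4239 m/s; transfer-apogee v_a = √[μ(2/r₂ − 1/a_t)] = 3065 m/s.
Δv₂ = v_c2 − v_a = 1174 m/s.
Total Δv = Δv₁ + Δv₂ = 2708 m/s = 2.708 km/s.

Δv_total ≈ 2.708 km/s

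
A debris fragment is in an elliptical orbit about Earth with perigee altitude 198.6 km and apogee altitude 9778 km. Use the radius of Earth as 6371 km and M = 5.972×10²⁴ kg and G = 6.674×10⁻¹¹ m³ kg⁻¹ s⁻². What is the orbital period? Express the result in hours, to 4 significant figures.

T ≈ 3.347 hours

μ = GM = 6.674×10⁻¹¹ × 5.972×10²⁴ = 3.986×10¹⁴ m³/s².
r_p = 6371 + 198.6 = 6569.6 km = 6.5696×10⁶ m.
r_a = 6371 + 9778 = 16149 km = 1.6149×10⁷ m.
Semi-major axis a = (r_p + r_a)/2 = (6569.6 + 16149)/2 = 11359 km = 1.136×10⁷ m.
By Kepler's third law T = 2π√(a³/μ) = 2π × 1.918×10³ = 1.205×10⁴ s.
= 3.347 hours.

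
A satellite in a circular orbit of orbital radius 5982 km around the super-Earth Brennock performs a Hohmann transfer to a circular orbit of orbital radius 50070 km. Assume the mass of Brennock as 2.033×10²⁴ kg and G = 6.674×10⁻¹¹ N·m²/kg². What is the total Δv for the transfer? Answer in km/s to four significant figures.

Δv_total ≈ 2.489 km/s

μ = GM = 6.674×10⁻¹¹ × 2.033×10²⁴ = 1.357×10¹⁴ m³/s².
r₁ = 5982 km = 5.982×10⁶ m.
r₂ = 50070 km = 5.007×10⁷ m.
Transfer ellipse a_t = (r₁ + r₂)/2 = 2.803×10⁷ m.
At r₁: circular v_c1 = √(μ/r₁) = 4763 m/s; transfer-periapsis v_p = √[μ(2/r₁ − 1/a_t)] = 6366 m/s.
Δv₁ = v_p − v_c1 = 1603 m/s.
At r₂: circular v_c2 = √(μ/r₂) = 1646 m/s; transfer-apoapsis v_a = √[μ(2/r₂ − 1/a_t)] = 760.5 m/s.
Δv₂ = v_c2 − v_a = 885.6 m/s.
Total Δv = Δv₁ + Δv₂ = 2489 m/s = 2.489 km/s.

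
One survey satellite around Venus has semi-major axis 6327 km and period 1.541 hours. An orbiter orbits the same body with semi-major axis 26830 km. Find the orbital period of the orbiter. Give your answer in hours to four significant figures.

T₂ ≈ 13.46 hours

Kepler's third law: T² ∝ a³, so T₂ = T₁ (a₂/a₁)^(3/2).
a₂/a₁ = 4.241, (a₂/a₁)^(3/2) = 8.732.
T₂ = 1.541 × 8.732 = 13.46 hours.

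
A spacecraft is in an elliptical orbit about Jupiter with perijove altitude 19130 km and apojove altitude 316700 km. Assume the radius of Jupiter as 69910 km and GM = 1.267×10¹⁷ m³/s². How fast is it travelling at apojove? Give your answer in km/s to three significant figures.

v ≈ 11.1 km/s

r_p = 69910 + 19130 = 89040 km = 8.9040×10⁷ m.
r_a = 69910 + 316700 = 386610 km = 3.8661×10⁸ m.
Semi-major axis a = (r_p + r_a)/2 = 2.3782×10⁵ km = 2.378×10⁸ m.
Vis-viva: v² = μ(2/r − 1/a) = 1.267×10¹⁷ × (5.173×10⁻⁹ − 4.205×10⁻⁹) = 1.227×10⁸ m²/s².
v = 11080 m/s = 11.08 km/s.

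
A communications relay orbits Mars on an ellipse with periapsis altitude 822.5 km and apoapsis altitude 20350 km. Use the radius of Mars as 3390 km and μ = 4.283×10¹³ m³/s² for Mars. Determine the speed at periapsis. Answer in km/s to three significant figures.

v ≈ 4.16 km/s

r_p = 3390 + 822.5 = 4212.5 km = 4.2125×10⁶ m.
r_a = 3390 + 20350 = 23740 km = 2.3740×10⁷ m.
Semi-major axis a = (r_p + r_a)/2 = 13976 km = 1.398×10⁷ m.
Vis-viva: v² = μ(2/r − 1/a) = 4.283×10¹³ × (4.748×10⁻⁷ − 7.155×10⁻⁸) = 1.727×10⁷ m²/s².
v = 4156 m/s = 4.156 km/s.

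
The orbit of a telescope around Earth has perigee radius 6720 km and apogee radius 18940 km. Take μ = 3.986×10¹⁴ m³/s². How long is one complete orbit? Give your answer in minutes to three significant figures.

T ≈ 241 minutes

Semi-major axis a = (r_p + r_a)/2 = (6720.0 + 18940)/2 = 12830 km = 1.283×10⁷ m.
By Kepler's third law T = 2π√(a³/μ) = 2π × 2.302×10³ = 1.446×10⁴ s.
= 241.0 minutes.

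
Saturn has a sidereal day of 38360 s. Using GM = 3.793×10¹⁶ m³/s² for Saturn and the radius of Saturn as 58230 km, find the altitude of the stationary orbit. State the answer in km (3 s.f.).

A synchronous orbit has period T, so by Kepler's third law a = (μT²/4π²)^(1/3).
μT²/4π² = 3.793×10¹⁶ × (3.836×10⁴)² / 39.48 = 1.414×10²⁴ m³.
a = 1.122×10⁸ m = 1.1223×10⁵ km.
Altitude h = a − R = 1.1223×10⁵ − 58230 = 54005 km.

h_sync ≈ 54000 km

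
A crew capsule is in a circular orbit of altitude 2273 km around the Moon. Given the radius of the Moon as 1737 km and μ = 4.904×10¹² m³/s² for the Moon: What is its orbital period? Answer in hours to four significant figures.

r = 1737 + 2273 = 4010.0 km = 4.0100×10⁶ m.
Kepler's third law: T = 2π√(r³/μ) = 2π√((4.010×10⁶)³ / 4.904×10¹²).
r³/μ = 1.315×10⁷ s², so T = 2π × 3.626×10³ = 2.278×10⁴ s.
Converting: 2.278×10⁴ s ÷ 3600 = 6.329 hours.

T ≈ 6.329 hours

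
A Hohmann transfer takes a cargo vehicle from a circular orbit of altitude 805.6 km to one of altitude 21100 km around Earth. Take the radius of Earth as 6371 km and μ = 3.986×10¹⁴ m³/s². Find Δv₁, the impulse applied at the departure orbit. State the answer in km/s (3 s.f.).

r₁ = 6371 + 805.6 = 7176.6 km = 7.1766×10⁶ m.
r₂ = 6371 + 21100 = 27471 km = 2.7471×10⁷ m.
Transfer ellipse a_t = (r₁ + r₂)/2 = 1.732×10⁷ m.
At r₁: circular v_c1 = √(μ/r₁) = 7453 m/s; transfer-perigee v_p = √[μ(2/r₁ − 1/a_t)] = 9385 m/s.
Δv₁ = v_p − v_c1 = 1932 m/s.
= 1.932 km/s.

Δv ≈ 1.93 km/s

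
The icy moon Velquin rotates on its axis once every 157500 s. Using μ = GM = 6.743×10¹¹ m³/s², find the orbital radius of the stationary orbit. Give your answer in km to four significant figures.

r_sync ≈ 7511 km

A synchronous orbit has period T, so by Kepler's third law a = (μT²/4π²)^(1/3).
μT²/4π² = 6.743×10¹¹ × (1.575×10⁵)² / 39.48 = 4.237×10²⁰ m³.
a = 7.511×10⁶ m = 7510.8 km.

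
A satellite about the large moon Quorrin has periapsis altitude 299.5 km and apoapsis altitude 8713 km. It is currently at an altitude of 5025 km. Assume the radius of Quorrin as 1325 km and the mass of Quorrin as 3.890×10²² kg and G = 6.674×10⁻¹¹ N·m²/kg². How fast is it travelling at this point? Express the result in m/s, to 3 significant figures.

v ≈ 610 m/s

μ = GM = 6.674×10⁻¹¹ × 3.890×10²² = 2.596×10¹² m³/s².
r_p = 1325 + 299.5 = 1624.5 km = 1.6245×10⁶ m.
r_a = 1325 + 8713 = 10038 km = 1.0038×10⁷ m.
r = 1325 + 5025 = 6350.0 km = 6.350×10⁶ m.
Semi-major axis a = (r_p + r_a)/2 = 5831.2 km = 5.831×10⁶ m.
Vis-viva: v² = μ(2/r − 1/a) = 2.596×10¹² × (3.150×10⁻⁷ − 1.715×10⁻⁷) = 3.725×10⁵ m²/s².
v = 610.3 m/s.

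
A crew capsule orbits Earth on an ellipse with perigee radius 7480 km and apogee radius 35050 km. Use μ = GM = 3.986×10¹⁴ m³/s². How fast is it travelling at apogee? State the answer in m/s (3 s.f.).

Semi-major axis a = (r_p + r_a)/2 = 21265 km = 2.126×10⁷ m.
Vis-viva: v² = μ(2/r − 1/a) = 3.986×10¹⁴ × (5.706×10⁻⁸ − 4.703×10⁻⁸) = 4.000×10⁶ m²/s².
v = 2000 m/s.

v ≈ 2000 m/s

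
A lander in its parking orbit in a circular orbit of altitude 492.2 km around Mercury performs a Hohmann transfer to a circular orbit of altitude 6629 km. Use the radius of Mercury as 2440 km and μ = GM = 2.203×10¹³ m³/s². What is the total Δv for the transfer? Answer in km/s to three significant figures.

Δv_total ≈ 1.10 km/s

r₁ = 2440 + 492.2 = 2932.2 km = 2.9322×10⁶ m.
r₂ = 2440 + 6629 = 9069.0 km = 9.0690×10⁶ m.
Transfer ellipse a_t = (r₁ + r₂)/2 = 6.001×10⁶ m.
At r₁: circular v_c1 = √(μ/r₁) = 2741 m/s; transfer-periherm v_p = √[μ(2/r₁ − 1/a_t)] = 3370 m/s.
Δv₁ = v_p − v_c1 = 628.7 m/s.
At r₂: circular v_c2 = √(μ/r₂) = 1559 m/s; transfer-apoherm v_a = √[μ(2/r₂ − 1/a_t)] = 1089 m/s.
Δv₂ = v_c2 − v_a = 469.1 m/s.
Total Δv = Δv₁ + Δv₂ = 1098 m/s = 1.098 km/s.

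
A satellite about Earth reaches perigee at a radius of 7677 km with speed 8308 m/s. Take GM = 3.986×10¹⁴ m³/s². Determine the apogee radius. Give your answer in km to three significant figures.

r_p = 7.677×10⁶ m.
Specific energy ε = v²/2 − μ/r = -1.741×10⁷ J/kg, so a = −μ/(2ε) = 1.145×10⁷ m.
The apsides satisfy r_p + r_a = 2a, so the apogee radius is 2a − r_p = 1.522×10⁷ m = 15218 km.

apogee radius ≈ 15200 km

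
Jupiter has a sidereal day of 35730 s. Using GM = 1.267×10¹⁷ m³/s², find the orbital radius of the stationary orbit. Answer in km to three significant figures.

r_sync ≈ 1.60×10⁵ km

A synchronous orbit has period T, so by Kepler's third law a = (μT²/4π²)^(1/3).
μT²/4π² = 1.267×10¹⁷ × (3.573×10⁴)² / 39.48 = 4.097×10²⁴ m³.
a = 1.600×10⁸ m = 1.6002×10⁵ km.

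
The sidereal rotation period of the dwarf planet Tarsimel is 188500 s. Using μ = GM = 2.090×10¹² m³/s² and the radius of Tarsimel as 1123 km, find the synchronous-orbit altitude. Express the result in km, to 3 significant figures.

A synchronous orbit has period T, so by Kepler's third law a = (μT²/4π²)^(1/3).
μT²/4π² = 2.090×10¹² × (1.885×10⁵)² / 39.48 = 1.881×10²¹ m³.
a = 1.234×10⁷ m = 12344 km.
Altitude h = a − R = 12344 − 1123 = 11221 km.

h_sync ≈ 11200 km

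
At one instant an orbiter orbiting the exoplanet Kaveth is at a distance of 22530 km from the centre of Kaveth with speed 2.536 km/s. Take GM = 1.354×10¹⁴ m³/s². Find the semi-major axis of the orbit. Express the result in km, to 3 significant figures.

r = 2.253×10⁷ m.
Vis-viva rearranged: 1/a = 2/r − v²/μ = 8.877×10⁻⁸ − 4.750×10⁻⁸ = 4.127×10⁻⁸ m⁻¹.
a = 2.423×10⁷ m = 24229 km.

a ≈ 24200 km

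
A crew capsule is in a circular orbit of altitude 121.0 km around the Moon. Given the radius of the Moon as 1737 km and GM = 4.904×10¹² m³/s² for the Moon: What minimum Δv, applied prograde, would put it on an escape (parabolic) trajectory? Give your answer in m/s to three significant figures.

r = 1737 + 121.0 = 1858.0 km = 1.8580×10⁶ m.
Circular speed v_c = √(μ/r) = 1625 m/s.
Escape speed v_esc = √(2μ/r) = √2 × v_c = 2298 m/s.
Δv = v_esc − v_c = 672.9 m/s.

Δv ≈ 673 m/s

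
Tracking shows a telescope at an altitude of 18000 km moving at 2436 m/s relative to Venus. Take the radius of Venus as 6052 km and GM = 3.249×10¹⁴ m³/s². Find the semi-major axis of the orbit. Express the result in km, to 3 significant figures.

r = 6052 + 18000 = 24052 km = 2.405×10⁷ m.
Vis-viva rearranged: 1/a = 2/r − v²/μ = 8.315×10⁻⁸ − 1.826×10⁻⁸ = 6.489×10⁻⁸ m⁻¹.
a = 1.541×10⁷ m = 15411 km.

a ≈ 15400 km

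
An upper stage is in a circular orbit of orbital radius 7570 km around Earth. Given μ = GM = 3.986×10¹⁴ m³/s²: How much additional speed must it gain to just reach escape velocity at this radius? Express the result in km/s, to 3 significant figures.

r = 7570 km = 7.570×10⁶ m.
Circular speed v_c = √(μ/r) = 7256 m/s.
Escape speed v_esc = √(2μ/r) = √2 × v_c = 10260 m/s.
Δv = v_esc − v_c = 3006 m/s = 3.006 km/s.

Δv ≈ 3.01 km/s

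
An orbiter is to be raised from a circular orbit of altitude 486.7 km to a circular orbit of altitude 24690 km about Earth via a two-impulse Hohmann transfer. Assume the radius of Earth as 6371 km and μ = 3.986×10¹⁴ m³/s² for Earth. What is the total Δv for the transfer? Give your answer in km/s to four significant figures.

r₁ = 6371 + 486.7 = 6857.7 km = 6.8577×10⁶ m.
r₂ = 6371 + 24690 = 31061 km = 3.1061×10⁷ m.
Transfer ellipse a_t = (r₁ + r₂)/2 = 1.896×10⁷ m.
At r₁: circular v_c1 = √(μ/r₁) = 7624 m/s; transfer-perigee v_p = √[μ(2/r₁ − 1/a_t)] = 9758 m/s.
Δv₁ = v_p − v_c1 = 2134 m/s.
At r₂: circular v_c2 = √(μ/r₂) = 3582 m/s; transfer-apogee v_a = √[μ(2/r₂ − 1/a_t)] = 2154 m/s.
Δv₂ = v_c2 − v_a = 1428 m/s.
Total Δv = Δv₁ + Δv₂ = 3562 m/s = 3.562 km/s.

Δv_total ≈ 3.562 km/s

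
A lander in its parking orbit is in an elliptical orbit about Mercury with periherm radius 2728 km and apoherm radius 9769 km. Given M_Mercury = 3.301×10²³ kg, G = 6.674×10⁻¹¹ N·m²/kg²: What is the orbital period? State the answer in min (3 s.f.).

T ≈ 348 min

μ = GM = 6.674×10⁻¹¹ × 3.301×10²³ = 2.203×10¹³ m³/s².
Semi-major axis a = (r_p + r_a)/2 = (2728.0 + 9769.0)/2 = 6248.5 km = 6.248×10⁶ m.
By Kepler's third law T = 2π√(a³/μ) = 2π × 3.328×10³ = 2.091×10⁴ s.
= 348.5 min.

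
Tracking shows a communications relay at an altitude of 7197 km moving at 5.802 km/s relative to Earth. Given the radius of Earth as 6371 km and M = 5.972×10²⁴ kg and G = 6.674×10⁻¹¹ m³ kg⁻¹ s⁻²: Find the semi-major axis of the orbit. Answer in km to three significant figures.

μ = GM = 6.674×10⁻¹¹ × 5.972×10²⁴ = 3.986×10¹⁴ m³/s².
r = 6371 + 7197 = 13568 km = 1.357×10⁷ m.
Vis-viva rearranged: 1/a = 2/r − v²/μ = 1.474×10⁻⁷ − 8.446×10⁻⁸ = 6.295×10⁻⁸ m⁻¹.
a = 1.589×10⁷ m = 15887 km.

a ≈ 15900 km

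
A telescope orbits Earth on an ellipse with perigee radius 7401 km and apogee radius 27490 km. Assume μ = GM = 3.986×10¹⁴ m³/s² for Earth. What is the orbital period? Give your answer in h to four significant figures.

T ≈ 6.370 h

Semi-major axis a = (r_p + r_a)/2 = (7401.0 + 27490)/2 = 17446 km = 1.745×10⁷ m.
By Kepler's third law T = 2π√(a³/μ) = 2π × 3.650×10³ = 2.293×10⁴ s.
= 6.370 h.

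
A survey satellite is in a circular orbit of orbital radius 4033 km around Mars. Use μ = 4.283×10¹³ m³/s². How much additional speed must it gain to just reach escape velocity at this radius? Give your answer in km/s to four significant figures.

r = 4033 km = 4.033×10⁶ m.
Circular speed v_c = √(μ/r) = 3259 m/s.
Escape speed v_esc = √(2μ/r) = √2 × v_c = 4609 m/s.
Δv = v_esc − v_c = 1350 m/s = 1.350 km/s.

Δv ≈ 1.350 km/s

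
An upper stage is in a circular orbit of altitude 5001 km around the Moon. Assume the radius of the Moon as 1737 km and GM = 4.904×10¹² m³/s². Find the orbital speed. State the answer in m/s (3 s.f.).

r = 1737 + 5001 = 6738.0 km = 6.7380×10⁶ m.
For a circular orbit v = √(μ/r) = √(4.904×10¹² / 6.738×10⁶) = √(7.278×10⁵) = 853.1 m/s.

v ≈ 853 m/s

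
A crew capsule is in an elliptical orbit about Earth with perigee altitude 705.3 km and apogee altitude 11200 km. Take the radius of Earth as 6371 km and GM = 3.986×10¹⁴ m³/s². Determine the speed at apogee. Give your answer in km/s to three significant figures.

v ≈ 3.61 km/s

r_p = 6371 + 705.3 = 7076.3 km = 7.0763×10⁶ m.
r_a = 6371 + 11200 = 17571 km = 1.7571×10⁷ m.
Semi-major axis a = (r_p + r_a)/2 = 12324 km = 1.232×10⁷ m.
Vis-viva: v² = μ(2/r − 1/a) = 3.986×10¹⁴ × (1.138×10⁻⁷ − 8.114×10⁻⁸) = 1.303×10⁷ m²/s².
v = 3609 m/s = 3.609 km/s.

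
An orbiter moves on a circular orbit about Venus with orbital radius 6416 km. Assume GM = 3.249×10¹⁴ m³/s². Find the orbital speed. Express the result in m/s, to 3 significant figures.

r = 6416 km = 6.416×10⁶ m.
For a circular orbit v = √(μ/r) = √(3.249×10¹⁴ / 6.416×10⁶) = √(5.064×10⁷) = 7116 m/s.

v ≈ 7120 m/s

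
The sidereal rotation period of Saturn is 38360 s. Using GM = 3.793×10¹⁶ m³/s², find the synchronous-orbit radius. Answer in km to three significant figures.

r_sync ≈ 1.12×10⁵ km

A synchronous orbit has period T, so by Kepler's third law a = (μT²/4π²)^(1/3).
μT²/4π² = 3.793×10¹⁶ × (3.836×10⁴)² / 39.48 = 1.414×10²⁴ m³.
a = 1.122×10⁸ m = 1.1223×10⁵ km.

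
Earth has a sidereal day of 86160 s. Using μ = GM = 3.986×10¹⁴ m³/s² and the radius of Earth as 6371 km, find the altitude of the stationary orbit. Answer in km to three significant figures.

h_sync ≈ 35800 km

A synchronous orbit has period T, so by Kepler's third law a = (μT²/4π²)^(1/3).
μT²/4π² = 3.986×10¹⁴ × (8.616×10⁴)² / 39.48 = 7.495×10²² m³.
a = 4.216×10⁷ m = 42163 km.
Altitude h = a − R = 42163 − 6371 = 35792 km.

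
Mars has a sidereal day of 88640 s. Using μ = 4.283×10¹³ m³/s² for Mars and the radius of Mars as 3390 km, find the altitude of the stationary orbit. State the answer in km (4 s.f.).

h_sync ≈ 17040 km

A synchronous orbit has period T, so by Kepler's third law a = (μT²/4π²)^(1/3).
μT²/4π² = 4.283×10¹³ × (8.864×10⁴)² / 39.48 = 8.524×10²¹ m³.
a = 2.043×10⁷ m = 20428 km.
Altitude h = a − R = 20428 − 3390 = 17038 km.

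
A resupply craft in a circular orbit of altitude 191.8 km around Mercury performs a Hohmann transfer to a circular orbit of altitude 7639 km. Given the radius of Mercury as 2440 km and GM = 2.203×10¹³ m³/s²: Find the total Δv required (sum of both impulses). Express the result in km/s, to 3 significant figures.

Δv_total ≈ 1.28 km/s

r₁ = 2440 + 191.8 = 2631.8 km = 2.6318×10⁶ m.
r₂ = 2440 + 7639 = 10079 km = 1.0079×10⁷ m.
Transfer ellipse a_t = (r₁ + r₂)/2 = 6.355×10⁶ m.
At r₁: circular v_c1 = √(μ/r₁) = 2893 m/s; transfer-periherm v_p = √[μ(2/r₁ − 1/a_t)] = 3643 m/s.
Δv₁ = v_p − v_c1 = 750.3 m/s.
At r₂: circular v_c2 = √(μ/r₂) = 1478 m/s; transfer-apoherm v_a = √[μ(2/r₂ − 1/a_t)] = 951.4 m/s.
Δv₂ = v_c2 − v_a = 527.0 m/s.
Total Δv = Δv₁ + Δv₂ = 1277 m/s = 1.277 km/s.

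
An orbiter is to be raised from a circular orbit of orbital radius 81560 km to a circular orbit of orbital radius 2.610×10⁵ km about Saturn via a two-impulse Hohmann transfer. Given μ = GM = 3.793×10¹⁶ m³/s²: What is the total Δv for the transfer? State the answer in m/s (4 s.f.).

Δv_total ≈ 8792 m/s

r₁ = 81560 km = 8.156×10⁷ m.
r₂ = 2.610×10⁵ km = 2.610×10⁸ m.
Transfer ellipse a_t = (r₁ + r₂)/2 = 1.713×10⁸ m.
At r₁: circular v_c1 = √(μ/r₁) = 21570 m/s; transfer-perikrone v_p = √[μ(2/r₁ − 1/a_t)] = 26620 m/s.
Δv₁ = v_p − v_c1 = 5056 m/s.
At r₂: circular v_c2 = √(μ/r₂) = 12060 m/s; transfer-apokrone v_a = √[μ(2/r₂ − 1/a_t)] = 8319 m/s.
Δv₂ = v_c2 − v_a = 3736 m/s.
Total Δv = Δv₁ + Δv₂ = 8792 m/s.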